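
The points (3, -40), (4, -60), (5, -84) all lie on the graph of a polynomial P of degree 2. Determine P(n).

P(n) = -2n^2 - 6n - 4

Using the Lagrange interpolation formula with nodes 3, 4, 5:
  L_0(n) = (n - 4)(n - 5) / 2
  L_1(n) = (n - 3)(n - 5) / -1
  L_2(n) = (n - 3)(n - 4) / 2
Then P(n) = -40·L_0(n) - 60·L_1(n) - 84·L_2(n).
Expanding and collecting terms gives P(n) = -2n² - 6n - 4.
Check: P(5) = -84. ✓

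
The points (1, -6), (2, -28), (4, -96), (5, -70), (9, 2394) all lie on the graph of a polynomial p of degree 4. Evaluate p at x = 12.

Using the Lagrange interpolation formula with nodes 1, 2, 4, 5, 9:
  L_0(x) = (x - 2)(x - 4)(x - 5)(x - 9) / 96
  L_1(x) = (x - 1)(x - 4)(x - 5)(x - 9) / -42
  L_2(x) = (x - 1)(x - 2)(x - 5)(x - 9) / 30
  L_3(x) = (x - 1)(x - 2)(x - 4)(x - 9) / -48
  L_4(x) = (x - 1)(x - 2)(x - 4)(x - 5) / 1120
Then p(x) = -6·L_0(x) - 28·L_1(x) - 96·L_2(x) - 70·L_3(x) + 2394·L_4(x).
Expanding and collecting terms gives p(x) = x^4 - 6x^3 + 3x^2 - 4x.
Evaluating at x = 12: p(12) = 10752.

10752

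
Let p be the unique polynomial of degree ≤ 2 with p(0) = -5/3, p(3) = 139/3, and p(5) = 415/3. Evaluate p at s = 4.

259/3

Write p(s) = as^2 + bs + c. Substituting each data point gives a linear system:
  c = -5/3
  9a + 3b + c = 139/3
  25a + 5b + c = 415/3
Solving the system yields a = 6, b = -2, c = -5/3.
So p(s) = 6s² - 2s - 5/3.
Then p(4) = 259/3.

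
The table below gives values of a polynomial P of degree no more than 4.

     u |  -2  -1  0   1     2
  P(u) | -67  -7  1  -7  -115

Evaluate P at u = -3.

-335

Using the Lagrange interpolation formula with nodes -2, -1, 0, 1, 2:
  L_0(u) = (u + 1)u(u - 1)(u - 2) / 24
  L_1(u) = (u + 2)u(u - 1)(u - 2) / -6
  L_2(u) = (u + 2)(u + 1)(u - 1)(u - 2) / 4
  L_3(u) = (u + 2)(u + 1)u(u - 2) / -6
  L_4(u) = (u + 2)(u + 1)u(u - 1) / 24
Then P(u) = -67·L_0(u) - 7·L_1(u) + 1·L_2(u) - 7·L_3(u) - 115·L_4(u).
Expanding and collecting terms gives P(u) = -5u^4 - 4u^3 - 3u^2 + 4u + 1.
Evaluating at u = -3: P(-3) = -335.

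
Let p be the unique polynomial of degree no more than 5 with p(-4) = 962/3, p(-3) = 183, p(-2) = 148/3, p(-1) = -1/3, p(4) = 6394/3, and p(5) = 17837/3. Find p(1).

Write p(t) = at^5 + bt^4 + ct^3 + dt^2 + et + k. Substituting each data point gives a linear system:
  -1024a + 256b - 64c + 16d - 4e + k = 962/3
  -243a + 81b - 27c + 9d - 3e + k = 183
  -32a + 16b - 8c + 4d - 2e + k = 148/3
  -a + b - c + d - e + k = -1/3
  1024a + 256b + 64c + 16d + 4e + k = 6394/3
  3125a + 625b + 125c + 25d + 5e + k = 17837/3
Solving the system yields a = 1, b = 5, c = -5/3, d = -3, e = -3, k = -6.
So p(t) = t⁵ + 5t⁴ - (5/3)t³ - 3t² - 3t - 6.
Then p(1) = -23/3.

-23/3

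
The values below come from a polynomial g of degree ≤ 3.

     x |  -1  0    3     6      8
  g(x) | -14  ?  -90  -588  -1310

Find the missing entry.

-6

The 4 known points determine the degree-3 polynomial uniquely.
Write g(x) = ax^3 + bx^2 + cx + d. Substituting each data point gives a linear system:
  -a + b - c + d = -14
  27a + 9b + 3c + d = -90
  216a + 36b + 6c + d = -588
  512a + 64b + 8c + d = -1310
Solving the system yields a = -2, b = -5, c = 5, d = -6.
So g(x) = -2x³ - 5x² + 5x - 6.
Then g(0) = -6.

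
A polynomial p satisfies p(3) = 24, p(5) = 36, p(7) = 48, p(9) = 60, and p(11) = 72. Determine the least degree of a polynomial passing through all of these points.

1

Forward differences of the values at n = 3, 5, 7, 9, 11:
  p  : 24  36  48  60  72
  Δ  : 12  12  12  12
  Δ^2: 0  0  0
  Δ^3: 0  0
  Δ^4: 0
The first differences are constant (12) and nonzero, while all higher differences vanish, so the minimal degree is 1.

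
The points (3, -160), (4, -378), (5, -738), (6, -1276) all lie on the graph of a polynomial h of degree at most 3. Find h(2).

Forward differences of the values at s = 3, 4, 5, 6:
  h  : -160  -378  -738  -1276
  Δ  : -218  -360  -538
  Δ^2: -142  -178
  Δ^3: -36
The third differences are constant, confirming degree 3.
Interpolating (Newton forward form) and evaluating at s = 2 gives h(2) = -48.

-48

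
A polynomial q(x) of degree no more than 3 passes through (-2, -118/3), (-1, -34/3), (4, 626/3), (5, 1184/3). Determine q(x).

Using the Lagrange interpolation formula with nodes -2, -1, 4, 5:
  L_0(x) = (x + 1)(x - 4)(x - 5) / -42
  L_1(x) = (x + 2)(x - 4)(x - 5) / 30
  L_2(x) = (x + 2)(x + 1)(x - 5) / -30
  L_3(x) = (x + 2)(x + 1)(x - 4) / 42
Then q(x) = -118/3·L_0(x) - 34/3·L_1(x) + 626/3·L_2(x) + 1184/3·L_3(x).
Expanding and collecting terms gives q(x) = 3x^3 - (1/3)x^2 + 6x - 2.
Check: q(4) = 626/3. ✓

q(x) = 3x^3 - (1/3)x^2 + 6x - 2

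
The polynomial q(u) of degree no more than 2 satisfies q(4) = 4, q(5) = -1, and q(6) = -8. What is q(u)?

Using the Lagrange interpolation formula with nodes 4, 5, 6:
  L_0(u) = (u - 5)(u - 6) / 2
  L_1(u) = (u - 4)(u - 6) / -1
  L_2(u) = (u - 4)(u - 5) / 2
Then q(u) = 4·L_0(u) - 1·L_1(u) - 8·L_2(u).
Expanding and collecting terms gives q(u) = -u^2 + 4u + 4.
Check: q(6) = -8. ✓

q(u) = -u^2 + 4u + 4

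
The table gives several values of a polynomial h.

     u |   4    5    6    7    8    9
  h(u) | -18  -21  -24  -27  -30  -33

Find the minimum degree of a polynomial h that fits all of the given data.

Forward differences of the values at u = 4, 5, 6, 7, 8, 9:
  h  : -18  -21  -24  -27  -30  -33
  Δ  : -3  -3  -3  -3  -3
  Δ^2: 0  0  0  0
  Δ^3: 0  0  0
  Δ^4: 0  0
  Δ^5: 0
The first differences are constant (-3) and nonzero, while all higher differences vanish, so the minimal degree is 1.

1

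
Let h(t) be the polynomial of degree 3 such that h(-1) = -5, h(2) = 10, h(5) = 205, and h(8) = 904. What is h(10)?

1810

Write h(t) = at^3 + bt^2 + ct + d. Substituting each data point gives a linear system:
  -a + b - c + d = -5
  8a + 4b + 2c + d = 10
  125a + 25b + 5c + d = 205
  512a + 64b + 8c + d = 904
Solving the system yields a = 2, b = -2, c = 1, d = 0.
So h(t) = 2t^3 - 2t^2 + t.
Then h(10) = 1810.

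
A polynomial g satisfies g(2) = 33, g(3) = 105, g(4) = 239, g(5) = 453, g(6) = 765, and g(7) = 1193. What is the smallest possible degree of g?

Forward differences of the values at n = 2, 3, 4, 5, 6, 7:
  g  : 33  105  239  453  765  1193
  Δ  : 72  134  214  312  428
  Δ^2: 62  80  98  116
  Δ^3: 18  18  18
  Δ^4: 0  0
  Δ^5: 0
The third differences are constant (18) and nonzero, while all higher differences vanish, so the minimal degree is 3.

3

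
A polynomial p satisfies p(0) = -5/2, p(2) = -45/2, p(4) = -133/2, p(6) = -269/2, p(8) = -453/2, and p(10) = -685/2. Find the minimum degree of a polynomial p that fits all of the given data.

Forward differences of the values at n = 0, 2, 4, 6, 8, 10:
  p  : -5/2  -45/2  -133/2  -269/2  -453/2  -685/2
  Δ  : -20  -44  -68  -92  -116
  Δ^2: -24  -24  -24  -24
  Δ^3: 0  0  0
  Δ^4: 0  0
  Δ^5: 0
The second differences are constant (-24) and nonzero, while all higher differences vanish, so the minimal degree is 2.

2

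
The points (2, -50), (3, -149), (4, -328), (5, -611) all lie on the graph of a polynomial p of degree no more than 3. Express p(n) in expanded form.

p(n) = -4n^3 - 4n^2 - 3n + 4

Using the Lagrange interpolation formula with nodes 2, 3, 4, 5:
  L_0(n) = (n - 3)(n - 4)(n - 5) / -6
  L_1(n) = (n - 2)(n - 4)(n - 5) / 2
  L_2(n) = (n - 2)(n - 3)(n - 5) / -2
  L_3(n) = (n - 2)(n - 3)(n - 4) / 6
Then p(n) = -50·L_0(n) - 149·L_1(n) - 328·L_2(n) - 611·L_3(n).
Expanding and collecting terms gives p(n) = -4n^3 - 4n^2 - 3n + 4.
Check: p(5) = -611. ✓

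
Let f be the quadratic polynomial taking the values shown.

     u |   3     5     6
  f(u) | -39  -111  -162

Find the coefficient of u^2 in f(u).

Write f(u) = au^2 + bu + c. Substituting each data point gives a linear system:
  9a + 3b + c = -39
  25a + 5b + c = -111
  36a + 6b + c = -162
Solving the system yields a = -5, b = 4, c = -6.
So f(u) = -5u^2 + 4u - 6.
The leading coefficient is -5.

-5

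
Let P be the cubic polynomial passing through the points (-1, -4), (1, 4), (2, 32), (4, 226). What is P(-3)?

-68

Using the Lagrange interpolation formula with nodes -1, 1, 2, 4:
  L_0(n) = (n - 1)(n - 2)(n - 4) / -30
  L_1(n) = (n + 1)(n - 2)(n - 4) / 6
  L_2(n) = (n + 1)(n - 1)(n - 4) / -6
  L_3(n) = (n + 1)(n - 1)(n - 2) / 30
Then P(n) = -4·L_0(n) + 4·L_1(n) + 32·L_2(n) + 226·L_3(n).
Expanding and collecting terms gives P(n) = 3n³ + 2n² + n - 2.
Evaluating at n = -3: P(-3) = -68.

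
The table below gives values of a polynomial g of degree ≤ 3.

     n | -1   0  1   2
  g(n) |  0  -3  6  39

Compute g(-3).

Forward differences of the values at n = -1, 0, 1, 2:
  g  : 0  -3  6  39
  Δ  : -3  9  33
  Δ^2: 12  24
  Δ^3: 12
The third differences are constant, confirming degree 3.
Interpolating (Newton forward form) and evaluating at n = -3 gives g(-3) = -6.

-6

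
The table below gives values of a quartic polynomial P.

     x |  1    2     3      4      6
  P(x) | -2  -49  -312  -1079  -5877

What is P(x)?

P(x) = -5x^4 + 2x^3 + 5x^2 - x - 3

Using the Lagrange interpolation formula with nodes 1, 2, 3, 4, 6:
  L_0(x) = (x - 2)(x - 3)(x - 4)(x - 6) / 30
  L_1(x) = (x - 1)(x - 3)(x - 4)(x - 6) / -8
  L_2(x) = (x - 1)(x - 2)(x - 4)(x - 6) / 6
  L_3(x) = (x - 1)(x - 2)(x - 3)(x - 6) / -12
  L_4(x) = (x - 1)(x - 2)(x - 3)(x - 4) / 120
Then P(x) = -2·L_0(x) - 49·L_1(x) - 312·L_2(x) - 1079·L_3(x) - 5877·L_4(x).
Expanding and collecting terms gives P(x) = -5x^4 + 2x^3 + 5x^2 - x - 3.
Check: P(6) = -5877. ✓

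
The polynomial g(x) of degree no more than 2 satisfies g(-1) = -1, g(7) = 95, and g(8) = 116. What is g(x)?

Write g(x) = ax^2 + bx + c. Substituting each data point gives a linear system:
  a - b + c = -1
  49a + 7b + c = 95
  64a + 8b + c = 116
Solving the system yields a = 1, b = 6, c = 4.
So g(x) = x² + 6x + 4.
Check: g(-1) = -1. ✓

g(x) = x^2 + 6x + 4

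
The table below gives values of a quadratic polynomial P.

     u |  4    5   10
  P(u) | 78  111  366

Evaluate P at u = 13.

Using the Lagrange interpolation formula with nodes 4, 5, 10:
  L_0(u) = (u - 5)(u - 10) / 6
  L_1(u) = (u - 4)(u - 10) / -5
  L_2(u) = (u - 4)(u - 5) / 30
Then P(u) = 78·L_0(u) + 111·L_1(u) + 366·L_2(u).
Expanding and collecting terms gives P(u) = 3u² + 6u + 6.
Evaluating at u = 13: P(13) = 591.

591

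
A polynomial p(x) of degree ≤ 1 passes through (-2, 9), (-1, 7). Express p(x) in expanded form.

Write p(x) = ax + b. Substituting each data point gives a linear system:
  -2a + b = 9
  -a + b = 7
Solving the system yields a = -2, b = 5.
So p(x) = -2x + 5.
Check: p(-1) = 7. ✓

p(x) = -2x + 5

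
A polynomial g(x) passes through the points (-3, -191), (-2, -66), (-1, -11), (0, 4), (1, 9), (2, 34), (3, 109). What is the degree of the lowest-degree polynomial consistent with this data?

Forward differences of the values at x = -3, -2, -1, 0, 1, 2, 3:
  g  : -191  -66  -11  4  9  34  109
  Δ  : 125  55  15  5  25  75
  Δ^2: -70  -40  -10  20  50
  Δ^3: 30  30  30  30
  Δ^4: 0  0  0
  Δ^5: 0  0
  Δ^6: 0
The third differences are constant (30) and nonzero, while all higher differences vanish, so the minimal degree is 3.

3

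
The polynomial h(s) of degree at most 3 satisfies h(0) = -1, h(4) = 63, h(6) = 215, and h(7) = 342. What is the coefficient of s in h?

0

Write h(s) = as^3 + bs^2 + cs + d. Substituting each data point gives a linear system:
  d = -1
  64a + 16b + 4c + d = 63
  216a + 36b + 6c + d = 215
  343a + 49b + 7c + d = 342
Solving the system yields a = 1, b = 0, c = 0, d = -1.
So h(s) = s^3 - 1.
The coefficient of s is 0.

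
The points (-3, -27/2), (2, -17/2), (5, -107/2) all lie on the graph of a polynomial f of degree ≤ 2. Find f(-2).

Write f(u) = au^2 + bu + c. Substituting each data point gives a linear system:
  9a - 3b + c = -27/2
  4a + 2b + c = -17/2
  25a + 5b + c = -107/2
Solving the system yields a = -2, b = -1, c = 3/2.
So f(u) = -2u² - u + 3/2.
Then f(-2) = -9/2.

-9/2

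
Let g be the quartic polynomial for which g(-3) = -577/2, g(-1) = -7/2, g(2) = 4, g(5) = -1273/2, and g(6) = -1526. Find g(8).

Using the Lagrange interpolation formula with nodes -3, -1, 2, 5, 6:
  L_0(n) = (n + 1)(n - 2)(n - 5)(n - 6) / 720
  L_1(n) = (n + 3)(n - 2)(n - 5)(n - 6) / -252
  L_2(n) = (n + 3)(n + 1)(n - 5)(n - 6) / 180
  L_3(n) = (n + 3)(n + 1)(n - 2)(n - 6) / -144
  L_4(n) = (n + 3)(n + 1)(n - 2)(n - 5) / 252
Then g(n) = -577/2·L_0(n) - 7/2·L_1(n) + 4·L_2(n) - 1273/2·L_3(n) - 1526·L_4(n).
Expanding and collecting terms gives g(n) = -2n^4 + 5n^3 - (5/2)n + 1.
Evaluating at n = 8: g(8) = -5651.

-5651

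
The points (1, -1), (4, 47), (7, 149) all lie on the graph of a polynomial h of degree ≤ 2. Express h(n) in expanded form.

h(n) = 3n^2 + n - 5

Write h(n) = an^2 + bn + c. Substituting each data point gives a linear system:
  a + b + c = -1
  16a + 4b + c = 47
  49a + 7b + c = 149
Solving the system yields a = 3, b = 1, c = -5.
So h(n) = 3n^2 + n - 5.
Check: h(7) = 149. ✓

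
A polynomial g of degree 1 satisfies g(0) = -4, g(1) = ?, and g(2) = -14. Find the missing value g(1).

-9

On equispaced nodes a degree-1 polynomial has vanishing second forward difference, so
  g(0) - 2·g(1) + g(2) = 0.
Substituting the known values and solving for g(1):
  -2·g(1) = 18
  g(1) = -9.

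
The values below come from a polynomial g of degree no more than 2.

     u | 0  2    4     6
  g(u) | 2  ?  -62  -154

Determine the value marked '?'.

-10

The 3 known points determine the degree-2 polynomial uniquely.
Write g(u) = au^2 + bu + c. Substituting each data point gives a linear system:
  c = 2
  16a + 4b + c = -62
  36a + 6b + c = -154
Solving the system yields a = -5, b = 4, c = 2.
So g(u) = -5u² + 4u + 2.
Then g(2) = -10.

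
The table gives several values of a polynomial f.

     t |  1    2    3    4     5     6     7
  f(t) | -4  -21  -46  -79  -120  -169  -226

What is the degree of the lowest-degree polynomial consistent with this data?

Forward differences of the values at t = 1, 2, 3, 4, 5, 6, 7:
  f  : -4  -21  -46  -79  -120  -169  -226
  Δ  : -17  -25  -33  -41  -49  -57
  Δ^2: -8  -8  -8  -8  -8
  Δ^3: 0  0  0  0
  Δ^4: 0  0  0
  Δ^5: 0  0
  Δ^6: 0
The second differences are constant (-8) and nonzero, while all higher differences vanish, so the minimal degree is 2.

2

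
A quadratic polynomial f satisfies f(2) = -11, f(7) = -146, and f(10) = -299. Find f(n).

f(n) = -3n^2 + 1

Using the Lagrange interpolation formula with nodes 2, 7, 10:
  L_0(n) = (n - 7)(n - 10) / 40
  L_1(n) = (n - 2)(n - 10) / -15
  L_2(n) = (n - 2)(n - 7) / 24
Then f(n) = -11·L_0(n) - 146·L_1(n) - 299·L_2(n).
Expanding and collecting terms gives f(n) = -3n² + 1.
Check: f(10) = -299. ✓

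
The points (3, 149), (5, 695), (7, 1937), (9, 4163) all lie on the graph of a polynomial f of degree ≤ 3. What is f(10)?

Using the Lagrange interpolation formula with nodes 3, 5, 7, 9:
  L_0(t) = (t - 5)(t - 7)(t - 9) / -48
  L_1(t) = (t - 3)(t - 7)(t - 9) / 16
  L_2(t) = (t - 3)(t - 5)(t - 9) / -16
  L_3(t) = (t - 3)(t - 5)(t - 7) / 48
Then f(t) = 149·L_0(t) + 695·L_1(t) + 1937·L_2(t) + 4163·L_3(t).
Expanding and collecting terms gives f(t) = 6t^3 - 3t^2 + 3t + 5.
Evaluating at t = 10: f(10) = 5735.

5735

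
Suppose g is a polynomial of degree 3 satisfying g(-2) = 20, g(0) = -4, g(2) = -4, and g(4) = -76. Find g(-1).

-1

Forward differences of the values at n = -2, 0, 2, 4:
  g  : 20  -4  -4  -76
  Δ  : -24  0  -72
  Δ^2: 24  -72
  Δ^3: -96
The third differences are constant, confirming degree 3.
Interpolating (Newton forward form) and evaluating at n = -1 gives g(-1) = -1.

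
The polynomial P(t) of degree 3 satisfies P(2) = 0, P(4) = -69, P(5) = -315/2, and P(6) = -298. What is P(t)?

P(t) = -2t^3 + 4t^2 - (5/2)t + 5

Using the Lagrange interpolation formula with nodes 2, 4, 5, 6:
  L_0(t) = (t - 4)(t - 5)(t - 6) / -24
  L_1(t) = (t - 2)(t - 5)(t - 6) / 4
  L_2(t) = (t - 2)(t - 4)(t - 6) / -3
  L_3(t) = (t - 2)(t - 4)(t - 5) / 8
Then P(t) = 0·L_0(t) - 69·L_1(t) - 315/2·L_2(t) - 298·L_3(t).
Expanding and collecting terms gives P(t) = -2t³ + 4t² - (5/2)t + 5.
Check: P(2) = 0. ✓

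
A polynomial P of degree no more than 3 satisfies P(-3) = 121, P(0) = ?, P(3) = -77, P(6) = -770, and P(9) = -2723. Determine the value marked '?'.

4

The 4 known points determine the degree-3 polynomial uniquely.
Write P(u) = au^3 + bu^2 + cu + d. Substituting each data point gives a linear system:
  -27a + 9b - 3c + d = 121
  27a + 9b + 3c + d = -77
  216a + 36b + 6c + d = -770
  729a + 81b + 9c + d = -2723
Solving the system yields a = -4, b = 2, c = 3, d = 4.
So P(u) = -4u³ + 2u² + 3u + 4.
Then P(0) = 4.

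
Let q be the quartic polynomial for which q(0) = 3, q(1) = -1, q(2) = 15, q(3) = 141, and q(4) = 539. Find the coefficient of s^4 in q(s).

3

Write q(s) = as^4 + bs^3 + cs^2 + ds + e. Substituting each data point gives a linear system:
  e = 3
  a + b + c + d + e = -1
  16a + 8b + 4c + 2d + e = 15
  81a + 27b + 9c + 3d + e = 141
  256a + 64b + 16c + 4d + e = 539
Solving the system yields a = 3, b = -3, c = -2, d = -2, e = 3.
So q(s) = 3s^4 - 3s^3 - 2s^2 - 2s + 3.
The leading coefficient is 3.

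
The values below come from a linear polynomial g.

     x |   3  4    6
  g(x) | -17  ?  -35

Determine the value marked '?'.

The 2 known points determine the degree-1 polynomial uniquely.
Write g(x) = ax + b. Substituting each data point gives a linear system:
  3a + b = -17
  6a + b = -35
Solving the system yields a = -6, b = 1.
So g(x) = -6x + 1.
Then g(4) = -23.

-23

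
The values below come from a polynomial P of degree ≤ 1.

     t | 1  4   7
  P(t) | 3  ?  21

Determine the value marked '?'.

12

The 2 known points determine the degree-1 polynomial uniquely.
Write P(t) = at + b. Substituting each data point gives a linear system:
  a + b = 3
  7a + b = 21
Solving the system yields a = 3, b = 0.
So P(t) = 3t.
Then P(4) = 12.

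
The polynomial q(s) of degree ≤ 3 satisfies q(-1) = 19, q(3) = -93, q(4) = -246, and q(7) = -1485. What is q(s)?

Using the Lagrange interpolation formula with nodes -1, 3, 4, 7:
  L_0(s) = (s - 3)(s - 4)(s - 7) / -160
  L_1(s) = (s + 1)(s - 4)(s - 7) / 16
  L_2(s) = (s + 1)(s - 3)(s - 7) / -15
  L_3(s) = (s + 1)(s - 3)(s - 4) / 96
Then q(s) = 19·L_0(s) - 93·L_1(s) - 246·L_2(s) - 1485·L_3(s).
Expanding and collecting terms gives q(s) = -5s^3 + 5s^2 - 3s + 6.
Check: q(-1) = 19. ✓

q(s) = -5s^3 + 5s^2 - 3s + 6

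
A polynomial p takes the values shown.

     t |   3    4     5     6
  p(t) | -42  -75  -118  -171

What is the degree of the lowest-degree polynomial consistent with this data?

Forward differences of the values at t = 3, 4, 5, 6:
  p  : -42  -75  -118  -171
  Δ  : -33  -43  -53
  Δ^2: -10  -10
  Δ^3: 0
The second differences are constant (-10) and nonzero, while all higher differences vanish, so the minimal degree is 2.

2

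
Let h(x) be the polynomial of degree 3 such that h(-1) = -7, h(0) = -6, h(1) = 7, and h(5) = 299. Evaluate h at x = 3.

Write h(x) = ax^3 + bx^2 + cx + d. Substituting each data point gives a linear system:
  -a + b - c + d = -7
  d = -6
  a + b + c + d = 7
  125a + 25b + 5c + d = 299
Solving the system yields a = 1, b = 6, c = 6, d = -6.
So h(x) = x^3 + 6x^2 + 6x - 6.
Then h(3) = 93.

93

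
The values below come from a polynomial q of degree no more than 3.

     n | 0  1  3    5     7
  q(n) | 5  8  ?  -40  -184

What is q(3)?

The 4 known points determine the degree-3 polynomial uniquely.
Write q(n) = an^3 + bn^2 + cn + d. Substituting each data point gives a linear system:
  d = 5
  a + b + c + d = 8
  125a + 25b + 5c + d = -40
  343a + 49b + 7c + d = -184
Solving the system yields a = -1, b = 3, c = 1, d = 5.
So q(n) = -n^3 + 3n^2 + n + 5.
Then q(3) = 8.

8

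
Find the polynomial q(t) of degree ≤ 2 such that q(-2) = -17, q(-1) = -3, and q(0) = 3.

q(t) = -4t^2 + 2t + 3

Using the Lagrange interpolation formula with nodes -2, -1, 0:
  L_0(t) = (t + 1)t / 2
  L_1(t) = (t + 2)t / -1
  L_2(t) = (t + 2)(t + 1) / 2
Then q(t) = -17·L_0(t) - 3·L_1(t) + 3·L_2(t).
Expanding and collecting terms gives q(t) = -4t² + 2t + 3.
Check: q(-2) = -17. ✓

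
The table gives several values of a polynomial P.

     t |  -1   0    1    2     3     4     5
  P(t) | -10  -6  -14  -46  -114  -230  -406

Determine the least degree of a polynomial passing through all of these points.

Forward differences of the values at t = -1, 0, 1, 2, 3, 4, 5:
  P  : -10  -6  -14  -46  -114  -230  -406
  Δ  : 4  -8  -32  -68  -116  -176
  Δ^2: -12  -24  -36  -48  -60
  Δ^3: -12  -12  -12  -12
  Δ^4: 0  0  0
  Δ^5: 0  0
  Δ^6: 0
The third differences are constant (-12) and nonzero, while all higher differences vanish, so the minimal degree is 3.

3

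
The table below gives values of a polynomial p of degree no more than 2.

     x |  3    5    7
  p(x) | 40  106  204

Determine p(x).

p(x) = 4x^2 + x + 1

Using the Lagrange interpolation formula with nodes 3, 5, 7:
  L_0(x) = (x - 5)(x - 7) / 8
  L_1(x) = (x - 3)(x - 7) / -4
  L_2(x) = (x - 3)(x - 5) / 8
Then p(x) = 40·L_0(x) + 106·L_1(x) + 204·L_2(x).
Expanding and collecting terms gives p(x) = 4x² + x + 1.
Check: p(3) = 40. ✓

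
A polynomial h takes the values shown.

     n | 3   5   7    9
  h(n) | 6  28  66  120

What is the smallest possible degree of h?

2

Forward differences of the values at n = 3, 5, 7, 9:
  h  : 6  28  66  120
  Δ  : 22  38  54
  Δ^2: 16  16
  Δ^3: 0
The second differences are constant (16) and nonzero, while all higher differences vanish, so the minimal degree is 2.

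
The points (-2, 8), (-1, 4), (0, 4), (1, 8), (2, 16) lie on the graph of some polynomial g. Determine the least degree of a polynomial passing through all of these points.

2

Forward differences of the values at u = -2, -1, 0, 1, 2:
  g  : 8  4  4  8  16
  Δ  : -4  0  4  8
  Δ^2: 4  4  4
  Δ^3: 0  0
  Δ^4: 0
The second differences are constant (4) and nonzero, while all higher differences vanish, so the minimal degree is 2.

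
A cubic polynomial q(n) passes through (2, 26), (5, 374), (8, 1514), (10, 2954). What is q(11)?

3932

Write q(n) = an^3 + bn^2 + cn + d. Substituting each data point gives a linear system:
  8a + 4b + 2c + d = 26
  125a + 25b + 5c + d = 374
  512a + 64b + 8c + d = 1514
  1000a + 100b + 10c + d = 2954
Solving the system yields a = 3, b = -1, c = 6, d = -6.
So q(n) = 3n^3 - n^2 + 6n - 6.
Then q(11) = 3932.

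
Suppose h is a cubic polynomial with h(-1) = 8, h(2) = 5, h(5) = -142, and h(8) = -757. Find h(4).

-57

Write h(t) = at^3 + bt^2 + ct + d. Substituting each data point gives a linear system:
  -a + b - c + d = 8
  8a + 4b + 2c + d = 5
  125a + 25b + 5c + d = -142
  512a + 64b + 8c + d = -757
Solving the system yields a = -2, b = 4, c = 1, d = 3.
So h(t) = -2t³ + 4t² + t + 3.
Then h(4) = -57.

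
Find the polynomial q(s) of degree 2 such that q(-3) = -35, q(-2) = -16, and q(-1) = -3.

Write q(s) = as^2 + bs + c. Substituting each data point gives a linear system:
  9a - 3b + c = -35
  4a - 2b + c = -16
  a - b + c = -3
Solving the system yields a = -3, b = 4, c = 4.
So q(s) = -3s^2 + 4s + 4.
Check: q(-2) = -16. ✓

q(s) = -3s^2 + 4s + 4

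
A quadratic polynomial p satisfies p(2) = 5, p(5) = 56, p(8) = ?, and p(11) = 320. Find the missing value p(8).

On equispaced nodes a degree-2 polynomial has vanishing third forward difference, so
  - p(2) + 3·p(5) - 3·p(8) + p(11) = 0.
Substituting the known values and solving for p(8):
  -3·p(8) = -483
  p(8) = 161.

161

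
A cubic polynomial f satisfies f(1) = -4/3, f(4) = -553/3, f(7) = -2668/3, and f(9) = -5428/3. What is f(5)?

-1036/3

Using the Lagrange interpolation formula with nodes 1, 4, 7, 9:
  L_0(s) = (s - 4)(s - 7)(s - 9) / -144
  L_1(s) = (s - 1)(s - 7)(s - 9) / 45
  L_2(s) = (s - 1)(s - 4)(s - 9) / -36
  L_3(s) = (s - 1)(s - 4)(s - 7) / 80
Then f(s) = -4/3·L_0(s) - 553/3·L_1(s) - 2668/3·L_2(s) - 5428/3·L_3(s).
Expanding and collecting terms gives f(s) = -2s³ - 5s² + 6s - 1/3.
Evaluating at s = 5: f(5) = -1036/3.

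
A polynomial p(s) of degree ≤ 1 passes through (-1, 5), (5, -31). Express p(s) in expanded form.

p(s) = -6s - 1

Using the Lagrange interpolation formula with nodes -1, 5:
  L_0(s) = (s - 5) / -6
  L_1(s) = (s + 1) / 6
Then p(s) = 5·L_0(s) - 31·L_1(s).
Expanding and collecting terms gives p(s) = -6s - 1.
Check: p(-1) = 5. ✓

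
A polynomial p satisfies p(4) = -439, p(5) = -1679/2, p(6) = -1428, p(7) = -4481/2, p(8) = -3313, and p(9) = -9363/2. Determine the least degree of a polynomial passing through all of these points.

Forward differences of the values at t = 4, 5, 6, 7, 8, 9:
  p  : -439  -1679/2  -1428  -4481/2  -3313  -9363/2
  Δ  : -801/2  -1177/2  -1625/2  -2145/2  -2737/2
  Δ^2: -188  -224  -260  -296
  Δ^3: -36  -36  -36
  Δ^4: 0  0
  Δ^5: 0
The third differences are constant (-36) and nonzero, while all higher differences vanish, so the minimal degree is 3.

3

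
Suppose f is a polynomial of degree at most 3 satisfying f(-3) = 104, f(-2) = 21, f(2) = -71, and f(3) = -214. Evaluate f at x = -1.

Using the Lagrange interpolation formula with nodes -3, -2, 2, 3:
  L_0(x) = (x + 2)(x - 2)(x - 3) / -30
  L_1(x) = (x + 3)(x - 2)(x - 3) / 20
  L_2(x) = (x + 3)(x + 2)(x - 3) / -20
  L_3(x) = (x + 3)(x + 2)(x - 2) / 30
Then f(x) = 104·L_0(x) + 21·L_1(x) - 71·L_2(x) - 214·L_3(x).
Expanding and collecting terms gives f(x) = -6x³ - 6x² + x - 1.
Evaluating at x = -1: f(-1) = -2.

-2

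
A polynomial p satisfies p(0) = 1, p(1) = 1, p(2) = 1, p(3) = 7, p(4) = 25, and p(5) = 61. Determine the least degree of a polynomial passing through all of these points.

Forward differences of the values at u = 0, 1, 2, 3, 4, 5:
  p  : 1  1  1  7  25  61
  Δ  : 0  0  6  18  36
  Δ^2: 0  6  12  18
  Δ^3: 6  6  6
  Δ^4: 0  0
  Δ^5: 0
The third differences are constant (6) and nonzero, while all higher differences vanish, so the minimal degree is 3.

3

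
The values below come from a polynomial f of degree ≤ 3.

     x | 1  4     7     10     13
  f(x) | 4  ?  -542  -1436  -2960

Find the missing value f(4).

The 4 known points determine the degree-3 polynomial uniquely.
Write f(x) = ax^3 + bx^2 + cx + d. Substituting each data point gives a linear system:
  a + b + c + d = 4
  343a + 49b + 7c + d = -542
  1000a + 100b + 10c + d = -1436
  2197a + 169b + 13c + d = -2960
Solving the system yields a = -1, b = -5, c = 6, d = 4.
So f(x) = -x^3 - 5x^2 + 6x + 4.
Then f(4) = -116.

-116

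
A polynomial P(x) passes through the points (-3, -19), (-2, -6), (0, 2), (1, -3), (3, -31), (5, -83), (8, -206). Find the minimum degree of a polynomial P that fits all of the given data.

2

Divided differences on the nodes -3, -2, 0, 1, 3, 5, 8:
  order 0: -19  -6  2  -3  -31  -83  -206
  order 1: 13  4  -5  -14  -26  -41
  order 2: -3  -3  -3  -3  -3
  order 3: 0  0  0  0
  order 4: 0  0  0
  order 5: 0  0
  order 6: 0
The order-2 divided differences are all -3 (nonzero) and every higher order vanishes, so the data lies on a polynomial of degree exactly 2.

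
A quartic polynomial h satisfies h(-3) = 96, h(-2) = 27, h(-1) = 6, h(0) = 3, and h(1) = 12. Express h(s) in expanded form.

h(s) = s^4 + s^3 + 5s^2 + 2s + 3

Using the Lagrange interpolation formula with nodes -3, -2, -1, 0, 1:
  L_0(s) = (s + 2)(s + 1)s(s - 1) / 24
  L_1(s) = (s + 3)(s + 1)s(s - 1) / -6
  L_2(s) = (s + 3)(s + 2)s(s - 1) / 4
  L_3(s) = (s + 3)(s + 2)(s + 1)(s - 1) / -6
  L_4(s) = (s + 3)(s + 2)(s + 1)s / 24
Then h(s) = 96·L_0(s) + 27·L_1(s) + 6·L_2(s) + 3·L_3(s) + 12·L_4(s).
Expanding and collecting terms gives h(s) = s^4 + s^3 + 5s^2 + 2s + 3.
Check: h(-3) = 96. ✓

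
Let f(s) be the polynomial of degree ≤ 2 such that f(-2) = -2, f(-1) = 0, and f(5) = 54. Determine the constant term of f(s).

Write f(s) = as^2 + bs + c. Substituting each data point gives a linear system:
  4a - 2b + c = -2
  a - b + c = 0
  25a + 5b + c = 54
Solving the system yields a = 1, b = 5, c = 4.
So f(s) = s^2 + 5s + 4.
The constant term is 4.

4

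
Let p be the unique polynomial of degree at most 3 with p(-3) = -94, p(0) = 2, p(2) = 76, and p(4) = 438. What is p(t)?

p(t) = 5t^3 + 6t^2 + 5t + 2

Using the Lagrange interpolation formula with nodes -3, 0, 2, 4:
  L_0(t) = t(t - 2)(t - 4) / -105
  L_1(t) = (t + 3)(t - 2)(t - 4) / 24
  L_2(t) = (t + 3)t(t - 4) / -20
  L_3(t) = (t + 3)t(t - 2) / 56
Then p(t) = -94·L_0(t) + 2·L_1(t) + 76·L_2(t) + 438·L_3(t).
Expanding and collecting terms gives p(t) = 5t³ + 6t² + 5t + 2.
Check: p(2) = 76. ✓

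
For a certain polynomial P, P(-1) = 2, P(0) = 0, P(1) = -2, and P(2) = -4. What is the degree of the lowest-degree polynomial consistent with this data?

Forward differences of the values at u = -1, 0, 1, 2:
  P  : 2  0  -2  -4
  Δ  : -2  -2  -2
  Δ^2: 0  0
  Δ^3: 0
The first differences are constant (-2) and nonzero, while all higher differences vanish, so the minimal degree is 1.

1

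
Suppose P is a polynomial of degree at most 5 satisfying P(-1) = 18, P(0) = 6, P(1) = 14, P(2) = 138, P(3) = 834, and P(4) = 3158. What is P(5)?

Forward differences of the values at s = -1, 0, 1, 2, 3, 4:
  P  : 18  6  14  138  834  3158
  Δ  : -12  8  124  696  2324
  Δ^2: 20  116  572  1628
  Δ^3: 96  456  1056
  Δ^4: 360  600
  Δ^5: 240
The fifth differences are constant, confirming degree 5.
Interpolating (Newton forward form) and evaluating at s = 5 gives P(5) = 9006.

9006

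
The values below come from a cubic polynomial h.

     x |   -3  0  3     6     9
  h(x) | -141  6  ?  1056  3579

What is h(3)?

135

On equispaced nodes a degree-3 polynomial has vanishing fourth forward difference, so
  h(-3) - 4·h(0) + 6·h(3) - 4·h(6) + h(9) = 0.
Substituting the known values and solving for h(3):
  6·h(3) = 810
  h(3) = 135.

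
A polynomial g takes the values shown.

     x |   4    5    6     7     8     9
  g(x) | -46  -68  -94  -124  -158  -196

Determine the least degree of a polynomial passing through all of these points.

Forward differences of the values at x = 4, 5, 6, 7, 8, 9:
  g  : -46  -68  -94  -124  -158  -196
  Δ  : -22  -26  -30  -34  -38
  Δ^2: -4  -4  -4  -4
  Δ^3: 0  0  0
  Δ^4: 0  0
  Δ^5: 0
The second differences are constant (-4) and nonzero, while all higher differences vanish, so the minimal degree is 2.

2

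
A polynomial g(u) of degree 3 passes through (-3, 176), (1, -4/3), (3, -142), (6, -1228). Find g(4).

-1054/3

Write g(u) = au^3 + bu^2 + cu + d. Substituting each data point gives a linear system:
  -27a + 9b - 3c + d = 176
  a + b + c + d = -4/3
  27a + 9b + 3c + d = -142
  216a + 36b + 6c + d = -1228
Solving the system yields a = -6, b = 5/3, c = 1, d = 2.
So g(u) = -6u^3 + (5/3)u^2 + u + 2.
Then g(4) = -1054/3.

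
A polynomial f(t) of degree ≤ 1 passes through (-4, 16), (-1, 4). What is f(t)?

f(t) = -4t

Using the Lagrange interpolation formula with nodes -4, -1:
  L_0(t) = (t + 1) / -3
  L_1(t) = (t + 4) / 3
Then f(t) = 16·L_0(t) + 4·L_1(t).
Expanding and collecting terms gives f(t) = -4t.
Check: f(-4) = 16. ✓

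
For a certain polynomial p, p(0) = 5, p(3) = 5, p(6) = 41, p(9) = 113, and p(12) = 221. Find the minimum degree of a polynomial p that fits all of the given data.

2

Forward differences of the values at u = 0, 3, 6, 9, 12:
  p  : 5  5  41  113  221
  Δ  : 0  36  72  108
  Δ^2: 36  36  36
  Δ^3: 0  0
  Δ^4: 0
The second differences are constant (36) and nonzero, while all higher differences vanish, so the minimal degree is 2.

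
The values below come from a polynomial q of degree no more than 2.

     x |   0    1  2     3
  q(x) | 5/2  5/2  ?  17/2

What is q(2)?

9/2

The 3 known points determine the degree-2 polynomial uniquely.
Write q(x) = ax^2 + bx + c. Substituting each data point gives a linear system:
  c = 5/2
  a + b + c = 5/2
  9a + 3b + c = 17/2
Solving the system yields a = 1, b = -1, c = 5/2.
So q(x) = x^2 - x + 5/2.
Then q(2) = 9/2.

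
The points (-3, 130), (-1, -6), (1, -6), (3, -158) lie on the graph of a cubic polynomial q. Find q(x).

Using the Lagrange interpolation formula with nodes -3, -1, 1, 3:
  L_0(x) = (x + 1)(x - 1)(x - 3) / -48
  L_1(x) = (x + 3)(x - 1)(x - 3) / 16
  L_2(x) = (x + 3)(x + 1)(x - 3) / -16
  L_3(x) = (x + 3)(x + 1)(x - 1) / 48
Then q(x) = 130·L_0(x) - 6·L_1(x) - 6·L_2(x) - 158·L_3(x).
Expanding and collecting terms gives q(x) = -6x³ - x² + 6x - 5.
Check: q(-3) = 130. ✓

q(x) = -6x^3 - x^2 + 6x - 5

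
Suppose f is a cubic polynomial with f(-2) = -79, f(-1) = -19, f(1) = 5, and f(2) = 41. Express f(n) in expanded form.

Write f(n) = an^3 + bn^2 + cn + d. Substituting each data point gives a linear system:
  -8a + 4b - 2c + d = -79
  -a + b - c + d = -19
  a + b + c + d = 5
  8a + 4b + 2c + d = 41
Solving the system yields a = 6, b = -4, c = 6, d = -3.
So f(n) = 6n^3 - 4n^2 + 6n - 3.
Check: f(-2) = -79. ✓

f(n) = 6n^3 - 4n^2 + 6n - 3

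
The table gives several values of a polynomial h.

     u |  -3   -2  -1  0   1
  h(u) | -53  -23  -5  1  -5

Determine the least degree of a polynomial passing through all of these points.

Forward differences of the values at u = -3, -2, -1, 0, 1:
  h  : -53  -23  -5  1  -5
  Δ  : 30  18  6  -6
  Δ^2: -12  -12  -12
  Δ^3: 0  0
  Δ^4: 0
The second differences are constant (-12) and nonzero, while all higher differences vanish, so the minimal degree is 2.

2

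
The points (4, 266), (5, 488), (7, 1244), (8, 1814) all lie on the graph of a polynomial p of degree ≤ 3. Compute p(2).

44

Using the Lagrange interpolation formula with nodes 4, 5, 7, 8:
  L_0(t) = (t - 5)(t - 7)(t - 8) / -12
  L_1(t) = (t - 4)(t - 7)(t - 8) / 6
  L_2(t) = (t - 4)(t - 5)(t - 8) / -6
  L_3(t) = (t - 4)(t - 5)(t - 7) / 12
Then p(t) = 266·L_0(t) + 488·L_1(t) + 1244·L_2(t) + 1814·L_3(t).
Expanding and collecting terms gives p(t) = 3t³ + 4t² + 3t - 2.
Evaluating at t = 2: p(2) = 44.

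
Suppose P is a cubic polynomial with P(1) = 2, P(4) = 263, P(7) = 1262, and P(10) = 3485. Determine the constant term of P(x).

-5

Write P(x) = ax^3 + bx^2 + cx + d. Substituting each data point gives a linear system:
  a + b + c + d = 2
  64a + 16b + 4c + d = 263
  343a + 49b + 7c + d = 1262
  1000a + 100b + 10c + d = 3485
Solving the system yields a = 3, b = 5, c = -1, d = -5.
So P(x) = 3x³ + 5x² - x - 5.
The constant term is -5.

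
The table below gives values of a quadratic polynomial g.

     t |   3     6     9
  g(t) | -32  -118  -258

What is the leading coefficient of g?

Write g(t) = at^2 + bt + c. Substituting each data point gives a linear system:
  9a + 3b + c = -32
  36a + 6b + c = -118
  81a + 9b + c = -258
Solving the system yields a = -3, b = -5/3, c = 0.
So g(t) = -3t² - (5/3)t.
The leading coefficient is -3.

-3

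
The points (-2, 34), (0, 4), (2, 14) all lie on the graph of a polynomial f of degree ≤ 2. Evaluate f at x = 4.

Write f(x) = ax^2 + bx + c. Substituting each data point gives a linear system:
  4a - 2b + c = 34
  c = 4
  4a + 2b + c = 14
Solving the system yields a = 5, b = -5, c = 4.
So f(x) = 5x^2 - 5x + 4.
Then f(4) = 64.

64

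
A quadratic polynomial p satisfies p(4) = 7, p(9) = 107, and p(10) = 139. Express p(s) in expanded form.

Using the Lagrange interpolation formula with nodes 4, 9, 10:
  L_0(s) = (s - 9)(s - 10) / 30
  L_1(s) = (s - 4)(s - 10) / -5
  L_2(s) = (s - 4)(s - 9) / 6
Then p(s) = 7·L_0(s) + 107·L_1(s) + 139·L_2(s).
Expanding and collecting terms gives p(s) = 2s^2 - 6s - 1.
Check: p(4) = 7. ✓

p(s) = 2s^2 - 6s - 1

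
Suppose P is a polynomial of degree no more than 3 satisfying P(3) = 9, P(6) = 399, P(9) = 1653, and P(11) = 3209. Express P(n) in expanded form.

Write P(n) = an^3 + bn^2 + cn + d. Substituting each data point gives a linear system:
  27a + 9b + 3c + d = 9
  216a + 36b + 6c + d = 399
  729a + 81b + 9c + d = 1653
  1331a + 121b + 11c + d = 3209
Solving the system yields a = 3, b = -6, c = -5, d = -3.
So P(n) = 3n^3 - 6n^2 - 5n - 3.
Check: P(9) = 1653. ✓

P(n) = 3n^3 - 6n^2 - 5n - 3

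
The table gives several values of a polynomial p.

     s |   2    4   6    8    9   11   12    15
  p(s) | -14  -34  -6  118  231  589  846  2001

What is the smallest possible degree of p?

3

Divided differences on the nodes 2, 4, 6, 8, 9, 11, 12, 15:
  order 0: -14  -34  -6  118  231  589  846  2001
  order 1: -10  14  62  113  179  257  385
  order 2: 6  12  17  22  26  32
  order 3: 1  1  1  1  1
  order 4: 0  0  0  0
  order 5: 0  0  0
  order 6: 0  0
  order 7: 0
The order-3 divided differences are all 1 (nonzero) and every higher order vanishes, so the data lies on a polynomial of degree exactly 3.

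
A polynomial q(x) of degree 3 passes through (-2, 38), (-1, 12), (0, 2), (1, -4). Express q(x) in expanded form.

q(x) = -2x^3 + 2x^2 - 6x + 2

Using the Lagrange interpolation formula with nodes -2, -1, 0, 1:
  L_0(x) = (x + 1)x(x - 1) / -6
  L_1(x) = (x + 2)x(x - 1) / 2
  L_2(x) = (x + 2)(x + 1)(x - 1) / -2
  L_3(x) = (x + 2)(x + 1)x / 6
Then q(x) = 38·L_0(x) + 12·L_1(x) + 2·L_2(x) - 4·L_3(x).
Expanding and collecting terms gives q(x) = -2x^3 + 2x^2 - 6x + 2.
Check: q(0) = 2. ✓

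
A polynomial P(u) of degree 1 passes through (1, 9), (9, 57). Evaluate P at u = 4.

27

Write P(u) = au + b. Substituting each data point gives a linear system:
  a + b = 9
  9a + b = 57
Solving the system yields a = 6, b = 3.
So P(u) = 6u + 3.
Then P(4) = 27.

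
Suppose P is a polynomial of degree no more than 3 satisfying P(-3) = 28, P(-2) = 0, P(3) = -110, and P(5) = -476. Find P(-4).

Write P(t) = at^3 + bt^2 + ct + d. Substituting each data point gives a linear system:
  -27a + 9b - 3c + d = 28
  -8a + 4b - 2c + d = 0
  27a + 9b + 3c + d = -110
  125a + 25b + 5c + d = -476
Solving the system yields a = -3, b = -5, c = 4, d = 4.
So P(t) = -3t^3 - 5t^2 + 4t + 4.
Then P(-4) = 100.

100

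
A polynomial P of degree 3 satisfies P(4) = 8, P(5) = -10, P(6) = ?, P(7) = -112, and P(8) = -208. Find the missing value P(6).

The 4 known points determine the degree-3 polynomial uniquely.
Write P(t) = at^3 + bt^2 + ct + d. Substituting each data point gives a linear system:
  64a + 16b + 4c + d = 8
  125a + 25b + 5c + d = -10
  343a + 49b + 7c + d = -112
  512a + 64b + 8c + d = -208
Solving the system yields a = -1, b = 5, c = -2, d = 0.
So P(t) = -t^3 + 5t^2 - 2t.
Then P(6) = -48.

-48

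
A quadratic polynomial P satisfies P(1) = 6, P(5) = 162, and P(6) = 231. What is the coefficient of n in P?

Write P(n) = an^2 + bn + c. Substituting each data point gives a linear system:
  a + b + c = 6
  25a + 5b + c = 162
  36a + 6b + c = 231
Solving the system yields a = 6, b = 3, c = -3.
So P(n) = 6n^2 + 3n - 3.
The coefficient of n is 3.

3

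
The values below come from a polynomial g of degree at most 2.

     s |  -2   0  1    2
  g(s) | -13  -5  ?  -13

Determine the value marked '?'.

-7

The 3 known points determine the degree-2 polynomial uniquely.
Write g(s) = as^2 + bs + c. Substituting each data point gives a linear system:
  4a - 2b + c = -13
  c = -5
  4a + 2b + c = -13
Solving the system yields a = -2, b = 0, c = -5.
So g(s) = -2s^2 - 5.
Then g(1) = -7.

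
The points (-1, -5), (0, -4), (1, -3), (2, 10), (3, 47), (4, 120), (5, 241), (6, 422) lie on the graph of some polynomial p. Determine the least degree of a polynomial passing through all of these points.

3

Forward differences of the values at s = -1, 0, 1, 2, 3, 4, 5, 6:
  p  : -5  -4  -3  10  47  120  241  422
  Δ  : 1  1  13  37  73  121  181
  Δ^2: 0  12  24  36  48  60
  Δ^3: 12  12  12  12  12
  Δ^4: 0  0  0  0
  Δ^5: 0  0  0
  Δ^6: 0  0
  Δ^7: 0
The third differences are constant (12) and nonzero, while all higher differences vanish, so the minimal degree is 3.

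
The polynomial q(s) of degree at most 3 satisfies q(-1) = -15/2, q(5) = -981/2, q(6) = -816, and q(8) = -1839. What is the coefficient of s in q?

Write q(s) = as^3 + bs^2 + cs + d. Substituting each data point gives a linear system:
  -a + b - c + d = -15/2
  125a + 25b + 5c + d = -981/2
  216a + 36b + 6c + d = -816
  512a + 64b + 8c + d = -1839
Solving the system yields a = -3, b = -5, c = 5/2, d = -3.
So q(s) = -3s^3 - 5s^2 + (5/2)s - 3.
The coefficient of s is 5/2.

5/2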